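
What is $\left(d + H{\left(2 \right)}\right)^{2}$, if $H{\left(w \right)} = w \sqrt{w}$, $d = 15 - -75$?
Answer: $8108 + 360 \sqrt{2} \approx 8617.1$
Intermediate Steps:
$d = 90$ ($d = 15 + 75 = 90$)
$H{\left(w \right)} = w^{\frac{3}{2}}$
$\left(d + H{\left(2 \right)}\right)^{2} = \left(90 + 2^{\frac{3}{2}}\right)^{2} = \left(90 + 2 \sqrt{2}\right)^{2}$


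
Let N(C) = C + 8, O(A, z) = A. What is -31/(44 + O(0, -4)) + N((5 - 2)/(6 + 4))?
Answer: 1671/220 ≈ 7.5955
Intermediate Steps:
N(C) = 8 + C
-31/(44 + O(0, -4)) + N((5 - 2)/(6 + 4)) = -31/(44 + 0) + (8 + (5 - 2)/(6 + 4)) = -31/44 + (8 + 3/10) = -31/44 + 83/10 = 1671/220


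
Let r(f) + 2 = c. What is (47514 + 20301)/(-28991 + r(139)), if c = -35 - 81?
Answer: -22605/9703 ≈ -2.3297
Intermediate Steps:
c = -116
r(f) = -118 (r(f) = -2 - 116 = -118)
(47514 + 20301)/(-28991 + r(139)) = (47514 + 20301)/(-28991 - 118) = 67815/(-29109) = 67815*(-1/29109) = -22605/9703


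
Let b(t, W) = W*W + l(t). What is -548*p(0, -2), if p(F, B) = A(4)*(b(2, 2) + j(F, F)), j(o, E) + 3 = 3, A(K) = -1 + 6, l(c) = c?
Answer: -16440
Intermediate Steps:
A(K) = 5
b(t, W) = t + W² (b(t, W) = W*W + t = W² + t = t + W²)
j(o, E) = 0 (j(o, E) = -3 + 3 = 0)
p(F, B) = 30 (p(F, B) = 5*((2 + 2²) + 0) = 5*((2 + 4) + 0) = 5*(6 + 0) = 5*6 = 30)
-548*p(0, -2) = -548*30 = -16440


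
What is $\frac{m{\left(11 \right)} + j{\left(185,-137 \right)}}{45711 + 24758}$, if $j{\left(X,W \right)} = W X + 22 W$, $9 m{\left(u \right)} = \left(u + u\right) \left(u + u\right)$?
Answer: $- \frac{254747}{634221} \approx -0.40167$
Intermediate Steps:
$m{\left(u \right)} = \frac{4 u^{2}}{9}$ ($m{\left(u \right)} = \frac{\left(u + u\right) \left(u + u\right)}{9} = \frac{2 u 2 u}{9} = \frac{4 u^{2}}{9}$)
$j{\left(X,W \right)} = 22 W + W X$
$\frac{m{\left(11 \right)} + j{\left(185,-137 \right)}}{45711 + 24758} = \frac{\frac{4 \cdot 11^{2}}{9} - 137 \left(22 + 185\right)}{45711 + 24758} = \frac{\frac{4}{9} \cdot 121 - 28359}{70469} = \left(\frac{484}{9} - 28359\right) \frac{1}{70469} = \left(- \frac{254747}{9}\right) \frac{1}{70469} = - \frac{254747}{634221}$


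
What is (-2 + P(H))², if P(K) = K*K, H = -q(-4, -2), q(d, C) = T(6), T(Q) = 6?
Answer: 1156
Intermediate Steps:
q(d, C) = 6
H = -6 (H = -1*6 = -6)
P(K) = K²
(-2 + P(H))² = (-2 + (-6)²)² = (-2 + 36)² = 34² = 1156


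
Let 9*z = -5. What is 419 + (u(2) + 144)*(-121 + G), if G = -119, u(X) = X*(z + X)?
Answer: -104503/3 ≈ -34834.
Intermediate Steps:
z = -5/9 (z = (⅑)*(-5) = -5/9 ≈ -0.55556)
u(X) = X*(-5/9 + X)
419 + (u(2) + 144)*(-121 + G) = 419 + ((⅑)*2*(-5 + 9*2) + 144)*(-121 - 119) = 419 + ((⅑)*2*(-5 + 18) + 144)*(-240) = 419 + ((⅑)*2*13 + 144)*(-240) = 419 + (26/9 + 144)*(-240) = 419 + (1322/9)*(-240) = 419 - 105760/3 = -104503/3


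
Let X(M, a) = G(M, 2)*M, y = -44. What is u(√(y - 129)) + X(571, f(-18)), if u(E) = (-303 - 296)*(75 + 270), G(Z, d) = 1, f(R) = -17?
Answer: -206084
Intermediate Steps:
X(M, a) = M (X(M, a) = 1*M = M)
u(E) = -206655 (u(E) = -599*345 = -206655)
u(√(y - 129)) + X(571, f(-18)) = -206655 + 571 = -206084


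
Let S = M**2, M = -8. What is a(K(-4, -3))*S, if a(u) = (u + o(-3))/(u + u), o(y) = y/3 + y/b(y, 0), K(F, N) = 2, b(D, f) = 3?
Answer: 0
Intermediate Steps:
S = 64 (S = (-8)**2 = 64)
o(y) = 2*y/3 (o(y) = y/3 + y/3 = 2*y/3)
a(u) = (-2 + u)/(2*u) (a(u) = (u + (2/3)*(-3))/(u + u) = (u - 2)/((2*u)) = (-2 + u)*(1/(2*u)) = (-2 + u)/(2*u))
a(K(-4, -3))*S = ((1/2)*(-2 + 2)/2)*64 = ((1/2)*(1/2)*0)*64 = 0*64 = 0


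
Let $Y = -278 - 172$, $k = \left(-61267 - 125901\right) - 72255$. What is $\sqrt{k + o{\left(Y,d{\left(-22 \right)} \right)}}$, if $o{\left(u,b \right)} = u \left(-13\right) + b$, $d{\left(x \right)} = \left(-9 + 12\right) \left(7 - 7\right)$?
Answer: $i \sqrt{253573} \approx 503.56 i$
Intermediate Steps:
$d{\left(x \right)} = 0$ ($d{\left(x \right)} = 3 \cdot 0 = 0$)
$k = -259423$ ($k = -187168 - 72255 = -259423$)
$Y = -450$ ($Y = -278 - 172 = -450$)
$o{\left(u,b \right)} = b - 13 u$ ($o{\left(u,b \right)} = - 13 u + b = b - 13 u$)
$\sqrt{k + o{\left(Y,d{\left(-22 \right)} \right)}} = \sqrt{-259423 + \left(0 - -5850\right)} = \sqrt{-259423 + \left(0 + 5850\right)} = \sqrt{-259423 + 5850} = \sqrt{-253573} = i \sqrt{253573}$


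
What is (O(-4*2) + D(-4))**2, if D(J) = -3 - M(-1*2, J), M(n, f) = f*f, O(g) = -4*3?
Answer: 961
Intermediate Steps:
O(g) = -12
M(n, f) = f**2
D(J) = -3 - J**2
(O(-4*2) + D(-4))**2 = (-12 + (-3 - 1*(-4)**2))**2 = (-12 + (-3 - 1*16))**2 = (-12 + (-3 - 16))**2 = (-12 - 19)**2 = (-31)**2 = 961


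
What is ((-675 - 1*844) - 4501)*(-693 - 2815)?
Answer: 21118160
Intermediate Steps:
((-675 - 1*844) - 4501)*(-693 - 2815) = ((-675 - 844) - 4501)*(-3508) = (-1519 - 4501)*(-3508) = -6020*(-3508) = 21118160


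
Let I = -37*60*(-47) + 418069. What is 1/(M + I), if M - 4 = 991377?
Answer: 1/1513790 ≈ 6.6059e-7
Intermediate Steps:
I = 522409 (I = -2220*(-47) + 418069 = 104340 + 418069 = 522409)
M = 991381 (M = 4 + 991377 = 991381)
1/(M + I) = 1/(991381 + 522409) = 1/1513790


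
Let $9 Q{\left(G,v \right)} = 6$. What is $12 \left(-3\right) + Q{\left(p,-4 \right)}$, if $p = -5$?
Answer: $- \frac{106}{3} \approx -35.333$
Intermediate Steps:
$Q{\left(G,v \right)} = \frac{2}{3}$ ($Q{\left(G,v \right)} = \frac{1}{9} \cdot 6 = \frac{2}{3}$)
$12 \left(-3\right) + Q{\left(p,-4 \right)} = 12 \left(-3\right) + \frac{2}{3} = -36 + \frac{2}{3} = - \frac{106}{3}$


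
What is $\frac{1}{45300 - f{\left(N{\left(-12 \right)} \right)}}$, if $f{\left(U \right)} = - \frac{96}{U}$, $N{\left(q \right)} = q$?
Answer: $\frac{1}{45292} \approx 2.2079 \cdot 10^{-5}$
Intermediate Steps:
$\frac{1}{45300 - f{\left(N{\left(-12 \right)} \right)}} = \frac{1}{45300 - - \frac{96}{-12}} = \frac{1}{45300 - \left(-96\right) \left(- \frac{1}{12}\right)} = \frac{1}{45300 - 8} = \frac{1}{45292}$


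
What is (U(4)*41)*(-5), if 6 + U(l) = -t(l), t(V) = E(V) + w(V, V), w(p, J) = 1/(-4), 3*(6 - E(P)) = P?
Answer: 25625/12 ≈ 2135.4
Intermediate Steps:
E(P) = 6 - P/3
w(p, J) = -¼
t(V) = 23/4 - V/3 (t(V) = (6 - V/3) - ¼ = 23/4 - V/3)
U(l) = -47/4 + l/3 (U(l) = -6 - (23/4 - l/3) = -6 + (-23/4 + l/3) = -47/4 + l/3)
(U(4)*41)*(-5) = ((-47/4 + (⅓)*4)*41)*(-5) = ((-47/4 + 4/3)*41)*(-5) = -125/12*41*(-5) = -5125/12*(-5) = 25625/12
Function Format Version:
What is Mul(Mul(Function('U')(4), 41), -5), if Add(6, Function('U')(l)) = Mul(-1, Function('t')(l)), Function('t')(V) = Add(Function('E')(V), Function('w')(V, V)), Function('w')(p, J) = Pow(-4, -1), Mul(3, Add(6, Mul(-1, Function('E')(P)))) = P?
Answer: Rational(25625, 12) ≈ 2135.4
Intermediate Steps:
Function('E')(P) = Add(6, Mul(Rational(-1, 3), P))
Function('w')(p, J) = Rational(-1, 4)
Function('t')(V) = Add(Rational(23, 4), Mul(Rational(-1, 3), V)) (Function('t')(V) = Add(Add(6, Mul(Rational(-1, 3), V)), Rational(-1, 4)) = Add(Rational(23, 4), Mul(Rational(-1, 3), V)))
Function('U')(l) = Add(Rational(-47, 4), Mul(Rational(1, 3), l)) (Function('U')(l) = Add(-6, Mul(-1, Add(Rational(23, 4), Mul(Rational(-1, 3), l)))) = Add(-6, Add(Rational(-23, 4), Mul(Rational(1, 3), l))) = Add(Rational(-47, 4), Mul(Rational(1, 3), l)))
Mul(Mul(Function('U')(4), 41), -5) = Mul(Mul(Add(Rational(-47, 4), Mul(Rational(1, 3), 4)), 41), -5) = Mul(Mul(Add(Rational(-47, 4), Rational(4, 3)), 41), -5) = Mul(Mul(Rational(-125, 12), 41), -5) = Mul(Rational(-5125, 12), -5) = Rational(25625, 12)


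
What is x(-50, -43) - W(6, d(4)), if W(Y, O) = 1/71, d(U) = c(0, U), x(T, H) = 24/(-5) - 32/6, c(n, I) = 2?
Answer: -10807/1065 ≈ -10.147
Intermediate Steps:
x(T, H) = -152/15 (x(T, H) = 24*(-⅕) - 32*⅙ = -24/5 - 16/3 = -152/15)
d(U) = 2
W(Y, O) = 1/71
x(-50, -43) - W(6, d(4)) = -152/15 - 1*1/71 = -152/15 - 1/71 = -10807/1065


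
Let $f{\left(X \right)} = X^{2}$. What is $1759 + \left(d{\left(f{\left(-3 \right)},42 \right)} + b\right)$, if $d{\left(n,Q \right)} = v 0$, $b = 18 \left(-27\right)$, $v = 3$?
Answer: $1273$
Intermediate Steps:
$b = -486$
$d{\left(n,Q \right)} = 0$ ($d{\left(n,Q \right)} = 3 \cdot 0 = 0$)
$1759 + \left(d{\left(f{\left(-3 \right)},42 \right)} + b\right) = 1759 + \left(0 - 486\right) = 1759 - 486 = 1273$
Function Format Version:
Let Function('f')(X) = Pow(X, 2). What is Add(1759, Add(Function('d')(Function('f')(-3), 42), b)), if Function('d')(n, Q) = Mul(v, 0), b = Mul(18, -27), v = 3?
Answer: 1273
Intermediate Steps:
b = -486
Function('d')(n, Q) = 0 (Function('d')(n, Q) = Mul(3, 0) = 0)
Add(1759, Add(Function('d')(Function('f')(-3), 42), b)) = Add(1759, Add(0, -486)) = Add(1759, -486) = 1273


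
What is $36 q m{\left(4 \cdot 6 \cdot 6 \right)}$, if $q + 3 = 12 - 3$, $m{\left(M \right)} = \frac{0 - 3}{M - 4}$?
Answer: $- \frac{162}{35} \approx -4.6286$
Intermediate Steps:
$m{\left(M \right)} = - \frac{3}{-4 + M}$
$q = 6$ ($q = -3 + \left(12 - 3\right) = -3 + 9 = 6$)
$36 q m{\left(4 \cdot 6 \cdot 6 \right)} = 36 \cdot 6 \left(- \frac{3}{-4 + 4 \cdot 6 \cdot 6}\right) = 216 \left(- \frac{3}{-4 + 24 \cdot 6}\right) = 216 \left(- \frac{3}{-4 + 144}\right) = 216 \left(- \frac{3}{140}\right) = - \frac{162}{35}$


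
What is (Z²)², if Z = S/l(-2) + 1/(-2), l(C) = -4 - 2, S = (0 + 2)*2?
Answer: 2401/1296 ≈ 1.8526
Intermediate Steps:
S = 4 (S = 2*2 = 4)
l(C) = -6
Z = -7/6 (Z = 4/(-6) + 1/(-2) = 4*(-⅙) + 1*(-½) = -⅔ - ½ = -7/6 ≈ -1.1667)
(Z²)² = ((-7/6)²)² = (49/36)² = 2401/1296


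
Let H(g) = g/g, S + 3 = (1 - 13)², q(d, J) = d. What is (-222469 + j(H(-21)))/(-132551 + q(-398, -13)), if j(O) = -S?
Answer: 222610/132949 ≈ 1.6744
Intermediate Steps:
S = 141 (S = -3 + (1 - 13)² = -3 + (-12)² = -3 + 144 = 141)
H(g) = 1
j(O) = -141 (j(O) = -1*141 = -141)
(-222469 + j(H(-21)))/(-132551 + q(-398, -13)) = (-222469 - 141)/(-132551 - 398) = -222610/(-132949) = -222610*(-1/132949) = 222610/132949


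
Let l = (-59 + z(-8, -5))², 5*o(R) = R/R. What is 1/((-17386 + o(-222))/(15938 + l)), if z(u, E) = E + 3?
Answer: -98295/86929 ≈ -1.1308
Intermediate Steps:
o(R) = ⅕ (o(R) = (R/R)/5 = (⅕)*1 = ⅕)
z(u, E) = 3 + E
l = 3721 (l = (-59 + (3 - 5))² = (-59 - 2)² = (-61)² = 3721)
1/((-17386 + o(-222))/(15938 + l)) = 1/((-17386 + ⅕)/(15938 + 3721)) = 1/(-86929/5/19659) = 1/(-86929/5*1/19659) = 1/(-86929/98295) = -98295/86929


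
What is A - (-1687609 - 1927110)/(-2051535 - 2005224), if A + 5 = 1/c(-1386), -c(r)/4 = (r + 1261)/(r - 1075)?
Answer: -21932940899/2028379500 ≈ -10.813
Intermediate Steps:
c(r) = -4*(1261 + r)/(-1075 + r) (c(r) = -4*(r + 1261)/(r - 1075) = -4*(1261 + r)/(-1075 + r))
A = -4961/500 (A = -5 + 1/(4*(-1261 - 1*(-1386))/(-1075 - 1386)) = -5 + 1/(4*(-1261 + 1386)/(-2461)) = -5 + 1/(4*(-1/2461)*125) = -5 + 1/(-500/2461) = -5 - 2461/500 = -4961/500 ≈ -9.9220)
A - (-1687609 - 1927110)/(-2051535 - 2005224) = -4961/500 - (-1687609 - 1927110)/(-2051535 - 2005224) = -4961/500 - (-3614719)/(-4056759) = -4961/500 - (-3614719)*(-1)/4056759 = -4961/500 - 1*3614719/4056759 = -4961/500 - 3614719/4056759 = -21932940899/2028379500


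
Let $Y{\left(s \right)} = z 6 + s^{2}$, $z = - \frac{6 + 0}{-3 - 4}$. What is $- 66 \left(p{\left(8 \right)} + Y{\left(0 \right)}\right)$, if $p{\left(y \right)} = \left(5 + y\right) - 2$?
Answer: $- \frac{7458}{7} \approx -1065.4$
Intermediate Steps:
$p{\left(y \right)} = 3 + y$
$z = \frac{6}{7}$ ($z = - \frac{6}{-7} = - \frac{6 \left(-1\right)}{7} = \left(-1\right) \left(- \frac{6}{7}\right) = \frac{6}{7} \approx 0.85714$)
$Y{\left(s \right)} = \frac{36}{7} + s^{2}$ ($Y{\left(s \right)} = \frac{6}{7} \cdot 6 + s^{2} = \frac{36}{7} + s^{2}$)
$- 66 \left(p{\left(8 \right)} + Y{\left(0 \right)}\right) = - 66 \left(\left(3 + 8\right) + \left(\frac{36}{7} + 0^{2}\right)\right) = - 66 \left(11 + \left(\frac{36}{7} + 0\right)\right) = - 66 \left(11 + \frac{36}{7}\right) = \left(-66\right) \frac{113}{7} = - \frac{7458}{7}$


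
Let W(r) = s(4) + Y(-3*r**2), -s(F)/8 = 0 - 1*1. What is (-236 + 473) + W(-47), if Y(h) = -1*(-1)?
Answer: 246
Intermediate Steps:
s(F) = 8 (s(F) = -8*(0 - 1*1) = -8*(0 - 1) = -8*(-1) = 8)
Y(h) = 1
W(r) = 9 (W(r) = 8 + 1 = 9)
(-236 + 473) + W(-47) = (-236 + 473) + 9 = 237 + 9 = 246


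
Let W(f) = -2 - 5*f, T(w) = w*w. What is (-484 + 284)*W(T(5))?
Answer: 25400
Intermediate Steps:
T(w) = w**2
(-484 + 284)*W(T(5)) = (-484 + 284)*(-2 - 5*5**2) = -200*(-2 - 5*25) = -200*(-2 - 125) = -200*(-127) = 25400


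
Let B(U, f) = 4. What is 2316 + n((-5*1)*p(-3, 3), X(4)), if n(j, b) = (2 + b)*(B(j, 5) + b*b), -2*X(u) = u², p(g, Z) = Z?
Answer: 1908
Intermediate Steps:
X(u) = -u²/2
n(j, b) = (2 + b)*(4 + b²) (n(j, b) = (2 + b)*(4 + b*b) = (2 + b)*(4 + b²))
2316 + n((-5*1)*p(-3, 3), X(4)) = 2316 + (8 + (-½*4²)³ + 2*(-½*4²)² + 4*(-½*4²)) = 2316 + (8 + (-½*16)³ + 2*(-½*16)² + 4*(-½*16)) = 2316 + (8 + (-8)³ + 2*(-8)² + 4*(-8)) = 2316 + (8 - 512 + 2*64 - 32) = 2316 + (8 - 512 + 128 - 32) = 2316 - 408 = 1908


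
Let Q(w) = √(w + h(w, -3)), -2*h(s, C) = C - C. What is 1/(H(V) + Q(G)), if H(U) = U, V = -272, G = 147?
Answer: -272/73837 - 7*√3/73837 ≈ -0.0038480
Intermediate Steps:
h(s, C) = 0 (h(s, C) = -(C - C)/2 = -½*0 = 0)
Q(w) = √w (Q(w) = √(w + 0) = √w)
1/(H(V) + Q(G)) = 1/(-272 + √147) = 1/(-272 + 7*√3)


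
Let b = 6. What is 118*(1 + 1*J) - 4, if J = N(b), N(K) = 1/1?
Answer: 232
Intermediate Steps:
N(K) = 1
J = 1
118*(1 + 1*J) - 4 = 118*(1 + 1*1) - 4 = 118*(1 + 1) - 4 = 118*2 - 4 = 236 - 4 = 232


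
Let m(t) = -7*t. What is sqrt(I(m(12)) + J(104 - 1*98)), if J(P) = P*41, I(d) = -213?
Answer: sqrt(33) ≈ 5.7446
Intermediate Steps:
J(P) = 41*P
sqrt(I(m(12)) + J(104 - 1*98)) = sqrt(-213 + 41*(104 - 1*98)) = sqrt(-213 + 41*(104 - 98)) = sqrt(-213 + 41*6) = sqrt(-213 + 246) = sqrt(33)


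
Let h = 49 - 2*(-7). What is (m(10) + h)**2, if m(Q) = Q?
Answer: 5329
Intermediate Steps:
h = 63 (h = 49 - 1*(-14) = 49 + 14 = 63)
(m(10) + h)**2 = (10 + 63)**2 = 73**2 = 5329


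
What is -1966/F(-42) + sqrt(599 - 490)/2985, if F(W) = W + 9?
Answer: 1966/33 + sqrt(109)/2985 ≈ 59.579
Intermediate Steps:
F(W) = 9 + W
-1966/F(-42) + sqrt(599 - 490)/2985 = -1966/(9 - 42) + sqrt(599 - 490)/2985 = -1966/(-33) + sqrt(109)*(1/2985) = -1966*(-1/33) + sqrt(109)/2985 = 1966/33 + sqrt(109)/2985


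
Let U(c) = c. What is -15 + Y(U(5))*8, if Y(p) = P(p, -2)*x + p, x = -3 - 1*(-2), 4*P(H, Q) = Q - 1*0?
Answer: 29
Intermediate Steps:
P(H, Q) = Q/4 (P(H, Q) = (Q - 1*0)/4 = (Q + 0)/4 = Q/4)
x = -1 (x = -3 + 2 = -1)
Y(p) = ½ + p (Y(p) = ((¼)*(-2))*(-1) + p = -½*(-1) + p = ½ + p)
-15 + Y(U(5))*8 = -15 + (½ + 5)*8 = -15 + (11/2)*8 = -15 + 44 = 29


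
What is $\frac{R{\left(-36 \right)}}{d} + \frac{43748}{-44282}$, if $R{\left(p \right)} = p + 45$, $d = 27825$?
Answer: $- \frac{28973561}{29336825} \approx -0.98762$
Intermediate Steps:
$R{\left(p \right)} = 45 + p$
$\frac{R{\left(-36 \right)}}{d} + \frac{43748}{-44282} = \frac{45 - 36}{27825} + \frac{43748}{-44282} = 9 \cdot \frac{1}{27825} + 43748 \left(- \frac{1}{44282}\right) = \frac{3}{9275} - \frac{21874}{22141} = - \frac{28973561}{29336825}$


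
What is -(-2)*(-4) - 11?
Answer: -19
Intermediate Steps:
-(-2)*(-4) - 11 = -2*4 - 11 = -8 - 11 = -19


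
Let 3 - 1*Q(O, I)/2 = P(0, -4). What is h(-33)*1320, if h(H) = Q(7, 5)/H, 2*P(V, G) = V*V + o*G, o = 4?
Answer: -880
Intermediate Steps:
P(V, G) = V**2/2 + 2*G (P(V, G) = (V*V + 4*G)/2 = (V**2 + 4*G)/2 = V**2/2 + 2*G)
Q(O, I) = 22 (Q(O, I) = 6 - 2*((1/2)*0**2 + 2*(-4)) = 6 - 2*((1/2)*0 - 8) = 6 - 2*(0 - 8) = 6 - 2*(-8) = 6 + 16 = 22)
h(H) = 22/H
h(-33)*1320 = (22/(-33))*1320 = (22*(-1/33))*1320 = -2/3*1320 = -880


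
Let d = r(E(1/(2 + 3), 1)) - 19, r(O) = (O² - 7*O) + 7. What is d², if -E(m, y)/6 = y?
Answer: 4356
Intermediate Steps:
E(m, y) = -6*y
r(O) = 7 + O² - 7*O
d = 66 (d = (7 + (-6*1)² - (-42)) - 19 = (7 + (-6)² - 7*(-6)) - 19 = (7 + 36 + 42) - 19 = 85 - 19 = 66)
d² = 66² = 4356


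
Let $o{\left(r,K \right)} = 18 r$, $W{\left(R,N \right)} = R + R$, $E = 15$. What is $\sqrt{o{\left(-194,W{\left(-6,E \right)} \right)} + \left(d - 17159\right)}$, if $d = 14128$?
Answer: $i \sqrt{6523} \approx 80.765 i$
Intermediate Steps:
$W{\left(R,N \right)} = 2 R$
$\sqrt{o{\left(-194,W{\left(-6,E \right)} \right)} + \left(d - 17159\right)} = \sqrt{18 \left(-194\right) + \left(14128 - 17159\right)} = \sqrt{-3492 + \left(14128 - 17159\right)} = \sqrt{-3492 - 3031} = \sqrt{-6523} = i \sqrt{6523}$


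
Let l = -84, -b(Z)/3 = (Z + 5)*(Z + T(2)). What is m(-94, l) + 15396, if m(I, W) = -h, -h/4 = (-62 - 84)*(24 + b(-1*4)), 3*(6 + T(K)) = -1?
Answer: -16724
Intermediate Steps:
T(K) = -19/3 (T(K) = -6 + (1/3)*(-1) = -6 - 1/3 = -19/3)
b(Z) = -3*(5 + Z)*(-19/3 + Z) (b(Z) = -3*(Z + 5)*(Z - 19/3) = -3*(5 + Z)*(-19/3 + Z))
h = 32120 (h = -4*(-62 - 84)*(24 + (95 - 3*(-1*4)**2 + 4*(-1*4))) = -(-584)*(24 + (95 - 3*(-4)**2 + 4*(-4))) = -(-584)*(24 + (95 - 3*16 - 16)) = -(-584)*(24 + (95 - 48 - 16)) = -(-584)*(24 + 31) = -(-584)*55 = -4*(-8030) = 32120)
m(I, W) = -32120 (m(I, W) = -1*32120 = -32120)
m(-94, l) + 15396 = -32120 + 15396 = -16724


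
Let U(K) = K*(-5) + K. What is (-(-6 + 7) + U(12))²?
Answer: 2401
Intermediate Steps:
U(K) = -4*K (U(K) = -5*K + K = -4*K)
(-(-6 + 7) + U(12))² = (-(-6 + 7) - 4*12)² = (-1*1 - 48)² = (-1 - 48)² = (-49)² = 2401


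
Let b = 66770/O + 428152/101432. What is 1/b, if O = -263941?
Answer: 3346507939/13279281549 ≈ 0.25201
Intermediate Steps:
b = 13279281549/3346507939 (b = 66770/(-263941) + 428152/101432 = 66770*(-1/263941) + 428152*(1/101432) = -66770/263941 + 53519/12679 = 13279281549/3346507939 ≈ 3.9681)
1/b = 1/(13279281549/3346507939) = 3346507939/13279281549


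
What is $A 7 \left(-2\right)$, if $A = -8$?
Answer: $112$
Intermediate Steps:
$A 7 \left(-2\right) = \left(-8\right) 7 \left(-2\right) = \left(-56\right) \left(-2\right) = 112$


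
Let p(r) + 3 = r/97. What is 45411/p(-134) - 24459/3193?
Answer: -454036626/43775 ≈ -10372.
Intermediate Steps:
p(r) = -3 + r/97
45411/p(-134) - 24459/3193 = 45411/(-3 + (1/97)*(-134)) - 24459/3193 = 45411/(-3 - 134/97) - 24459*1/3193 = 45411/(-425/97) - 789/103 = 45411*(-97/425) - 789/103 = -4404867/425 - 789/103 = -454036626/43775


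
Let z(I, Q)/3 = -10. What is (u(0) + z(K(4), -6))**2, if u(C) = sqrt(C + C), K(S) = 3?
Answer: 900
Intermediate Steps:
u(C) = sqrt(2)*sqrt(C) (u(C) = sqrt(2*C) = sqrt(2)*sqrt(C))
z(I, Q) = -30 (z(I, Q) = 3*(-10) = -30)
(u(0) + z(K(4), -6))**2 = (sqrt(2)*sqrt(0) - 30)**2 = (sqrt(2)*0 - 30)**2 = (0 - 30)**2 = (-30)**2 = 900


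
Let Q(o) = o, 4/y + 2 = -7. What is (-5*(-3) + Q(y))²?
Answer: 17161/81 ≈ 211.86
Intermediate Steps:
y = -4/9 (y = 4/(-2 - 7) = 4/(-9) = 4*(-⅑) = -4/9 ≈ -0.44444)
(-5*(-3) + Q(y))² = (-5*(-3) - 4/9)² = (15 - 4/9)² = (131/9)² = 17161/81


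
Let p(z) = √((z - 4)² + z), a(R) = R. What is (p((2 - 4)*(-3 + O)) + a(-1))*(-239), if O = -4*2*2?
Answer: 239 - 239*√1194 ≈ -8019.5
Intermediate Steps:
O = -16 (O = -8*2 = -16)
p(z) = √(z + (-4 + z)²) (p(z) = √((-4 + z)² + z) = √(z + (-4 + z)²))
(p((2 - 4)*(-3 + O)) + a(-1))*(-239) = (√((2 - 4)*(-3 - 16) + (-4 + (2 - 4)*(-3 - 16))²) - 1)*(-239) = (√(-2*(-19) + (-4 - 2*(-19))²) - 1)*(-239) = (√(38 + (-4 + 38)²) - 1)*(-239) = (√(38 + 34²) - 1)*(-239) = (√(38 + 1156) - 1)*(-239) = (√1194 - 1)*(-239) = (-1 + √1194)*(-239) = 239 - 239*√1194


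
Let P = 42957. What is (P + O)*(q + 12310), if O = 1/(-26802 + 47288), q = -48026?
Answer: -15715345425374/10243 ≈ -1.5343e+9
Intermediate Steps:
O = 1/20486 ≈ 4.8814e-5
(P + O)*(q + 12310) = (42957 + 1/20486)*(-48026 + 12310) = (880017103/20486)*(-35716) = -15715345425374/10243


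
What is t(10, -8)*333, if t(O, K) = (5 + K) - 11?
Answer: -4662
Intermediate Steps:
t(O, K) = -6 + K
t(10, -8)*333 = (-6 - 8)*333 = -14*333 = -4662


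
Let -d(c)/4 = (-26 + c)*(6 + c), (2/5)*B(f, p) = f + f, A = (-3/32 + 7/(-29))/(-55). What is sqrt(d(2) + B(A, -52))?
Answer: sqrt(5001955090)/2552 ≈ 27.713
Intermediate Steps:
A = 311/51040 (A = (-3*1/32 + 7*(-1/29))*(-1/55) = (-3/32 - 7/29)*(-1/55) = -311/928*(-1/55) = 311/51040 ≈ 0.0060933)
B(f, p) = 5*f (B(f, p) = 5*(f + f)/2 = 5*(2*f)/2 = 5*f)
d(c) = -4*(-26 + c)*(6 + c)
sqrt(d(2) + B(A, -52)) = sqrt((624 - 4*2**2 + 80*2) + 5*(311/51040)) = sqrt((624 - 4*4 + 160) + 311/10208) = sqrt((624 - 16 + 160) + 311/10208) = sqrt(768 + 311/10208) = sqrt(7840055/10208) = sqrt(5001955090)/2552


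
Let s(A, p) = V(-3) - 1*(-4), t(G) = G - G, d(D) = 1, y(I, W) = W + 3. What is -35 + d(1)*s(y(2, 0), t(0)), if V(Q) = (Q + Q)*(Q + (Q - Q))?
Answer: -13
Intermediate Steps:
y(I, W) = 3 + W
t(G) = 0
V(Q) = 2*Q² (V(Q) = (2*Q)*(Q + 0) = (2*Q)*Q = 2*Q²)
s(A, p) = 22 (s(A, p) = 2*(-3)² - 1*(-4) = 2*9 + 4 = 18 + 4 = 22)
-35 + d(1)*s(y(2, 0), t(0)) = -35 + 1*22 = -35 + 22 = -13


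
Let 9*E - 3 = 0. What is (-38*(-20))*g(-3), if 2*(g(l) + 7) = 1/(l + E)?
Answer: -10925/2 ≈ -5462.5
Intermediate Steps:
E = ⅓ (E = ⅓ + (⅑)*0 = ⅓ + 0 = ⅓ ≈ 0.33333)
g(l) = -7 + 1/(2*(⅓ + l)) (g(l) = -7 + 1/(2*(l + ⅓)) = -7 + 1/(2*(⅓ + l)))
(-38*(-20))*g(-3) = (-38*(-20))*((-11 - 42*(-3))/(2*(1 + 3*(-3)))) = 760*((-11 + 126)/(2*(1 - 9))) = 760*((½)*115/(-8)) = 760*((½)*(-⅛)*115) = 760*(-115/16) = -10925/2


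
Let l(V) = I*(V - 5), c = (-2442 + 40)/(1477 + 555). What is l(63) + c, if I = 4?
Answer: 234511/1016 ≈ 230.82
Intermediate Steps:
c = -1201/1016 (c = -2402/2032 = -2402*1/2032 = -1201/1016 ≈ -1.1821)
l(V) = -20 + 4*V (l(V) = 4*(V - 5) = 4*(-5 + V) = -20 + 4*V)
l(63) + c = (-20 + 4*63) - 1201/1016 = (-20 + 252) - 1201/1016 = 232 - 1201/1016 = 234511/1016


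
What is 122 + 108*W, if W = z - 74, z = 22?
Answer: -5494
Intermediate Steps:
W = -52 (W = 22 - 74 = -52)
122 + 108*W = 122 + 108*(-52) = 122 - 5616 = -5494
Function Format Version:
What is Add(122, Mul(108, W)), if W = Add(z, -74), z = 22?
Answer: -5494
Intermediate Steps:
W = -52 (W = Add(22, -74) = -52)
Add(122, Mul(108, W)) = Add(122, Mul(108, -52)) = Add(122, -5616) = -5494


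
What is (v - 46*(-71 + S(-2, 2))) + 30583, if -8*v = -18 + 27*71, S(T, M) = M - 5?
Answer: 269997/8 ≈ 33750.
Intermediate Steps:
S(T, M) = -5 + M
v = -1899/8 (v = -(-18 + 27*71)/8 = -(-18 + 1917)/8 = -⅛*1899 = -1899/8 ≈ -237.38)
(v - 46*(-71 + S(-2, 2))) + 30583 = (-1899/8 - 46*(-71 + (-5 + 2))) + 30583 = (-1899/8 - 46*(-71 - 3)) + 30583 = (-1899/8 - 46*(-74)) + 30583 = (-1899/8 + 3404) + 30583 = 25333/8 + 30583 = 269997/8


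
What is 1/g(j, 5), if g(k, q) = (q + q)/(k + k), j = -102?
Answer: -102/5 ≈ -20.400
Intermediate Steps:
g(k, q) = q/k (g(k, q) = (2*q)/((2*k)) = (2*q)*(1/(2*k)) = q/k)
1/g(j, 5) = 1/(5/(-102)) = 1/(5*(-1/102)) = 1/(-5/102) = -102/5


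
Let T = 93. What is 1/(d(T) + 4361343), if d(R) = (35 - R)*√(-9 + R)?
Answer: 207683/905776784813 + 116*√21/19021312481073 ≈ 2.2932e-7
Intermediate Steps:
d(R) = √(-9 + R)*(35 - R)
1/(d(T) + 4361343) = 1/(√(-9 + 93)*(35 - 1*93) + 4361343) = 1/(√84*(35 - 93) + 4361343) = 1/((2*√21)*(-58) + 4361343) = 1/(-116*√21 + 4361343) = 1/(4361343 - 116*√21)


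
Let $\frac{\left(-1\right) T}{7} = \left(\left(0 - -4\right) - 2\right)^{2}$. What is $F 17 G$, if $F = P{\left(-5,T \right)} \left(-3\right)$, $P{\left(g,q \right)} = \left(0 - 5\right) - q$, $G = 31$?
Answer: $-36363$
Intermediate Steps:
$T = -28$ ($T = - 7 \left(\left(0 - -4\right) - 2\right)^{2} = - 7 \left(\left(0 + 4\right) - 2\right)^{2} = - 7 \left(4 - 2\right)^{2} = - 7 \cdot 2^{2} = \left(-7\right) 4 = -28$)
$P{\left(g,q \right)} = -5 - q$ ($P{\left(g,q \right)} = \left(0 - 5\right) - q = -5 - q$)
$F = -69$ ($F = \left(-5 - -28\right) \left(-3\right) = \left(-5 + 28\right) \left(-3\right) = 23 \left(-3\right) = -69$)
$F 17 G = \left(-69\right) 17 \cdot 31 = \left(-1173\right) 31 = -36363$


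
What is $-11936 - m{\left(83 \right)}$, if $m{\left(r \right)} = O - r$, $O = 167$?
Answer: $-12020$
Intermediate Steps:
$m{\left(r \right)} = 167 - r$
$-11936 - m{\left(83 \right)} = -11936 - \left(167 - 83\right) = -11936 - 84 = -12020$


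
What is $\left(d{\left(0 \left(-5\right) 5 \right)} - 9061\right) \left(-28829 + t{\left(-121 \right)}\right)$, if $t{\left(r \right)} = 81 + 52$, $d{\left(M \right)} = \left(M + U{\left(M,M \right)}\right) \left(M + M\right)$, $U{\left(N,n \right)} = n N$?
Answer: $260014456$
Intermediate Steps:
$U{\left(N,n \right)} = N n$
$d{\left(M \right)} = 2 M \left(M + M^{2}\right)$ ($d{\left(M \right)} = \left(M + M M\right) \left(M + M\right) = \left(M + M^{2}\right) 2 M = 2 M \left(M + M^{2}\right)$)
$t{\left(r \right)} = 133$
$\left(d{\left(0 \left(-5\right) 5 \right)} - 9061\right) \left(-28829 + t{\left(-121 \right)}\right) = \left(2 \left(0 \left(-5\right) 5\right)^{2} \left(1 + 0 \left(-5\right) 5\right) - 9061\right) \left(-28829 + 133\right) = \left(2 \left(0 \cdot 5\right)^{2} \left(1 + 0 \cdot 5\right) - 9061\right) \left(-28696\right) = \left(2 \cdot 0^{2} \left(1 + 0\right) - 9061\right) \left(-28696\right) = \left(2 \cdot 0 \cdot 1 - 9061\right) \left(-28696\right) = \left(0 - 9061\right) \left(-28696\right) = \left(-9061\right) \left(-28696\right) = 260014456$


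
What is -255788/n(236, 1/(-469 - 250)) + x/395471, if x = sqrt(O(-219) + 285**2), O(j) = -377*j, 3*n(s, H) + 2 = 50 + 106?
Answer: -383682/77 + 2*sqrt(40947)/395471 ≈ -4982.9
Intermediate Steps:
n(s, H) = 154/3 (n(s, H) = -2/3 + (50 + 106)/3 = -2/3 + (1/3)*156 = -2/3 + 52 = 154/3)
x = 2*sqrt(40947) (x = sqrt(-377*(-219) + 285**2) = sqrt(82563 + 81225) = sqrt(163788) = 2*sqrt(40947) ≈ 404.71)
-255788/n(236, 1/(-469 - 250)) + x/395471 = -255788/154/3 + (2*sqrt(40947))/395471 = -255788*3/154 + (2*sqrt(40947))*(1/395471) = -383682/77 + 2*sqrt(40947)/395471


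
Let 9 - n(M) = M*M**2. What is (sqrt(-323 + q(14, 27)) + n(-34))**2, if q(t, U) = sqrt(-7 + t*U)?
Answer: (39313 + I*sqrt(323 - sqrt(371)))**2 ≈ 1.5455e+9 + 1.37e+6*I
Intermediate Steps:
q(t, U) = sqrt(-7 + U*t)
n(M) = 9 - M**3 (n(M) = 9 - M*M**2 = 9 - M**3)
(sqrt(-323 + q(14, 27)) + n(-34))**2 = (sqrt(-323 + sqrt(-7 + 27*14)) + (9 - 1*(-34)**3))**2 = (sqrt(-323 + sqrt(-7 + 378)) + (9 - 1*(-39304)))**2 = (sqrt(-323 + sqrt(371)) + (9 + 39304))**2 = (sqrt(-323 + sqrt(371)) + 39313)**2 = (39313 + sqrt(-323 + sqrt(371)))**2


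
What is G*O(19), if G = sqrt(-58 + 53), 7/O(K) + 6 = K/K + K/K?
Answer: -7*I*sqrt(5)/4 ≈ -3.9131*I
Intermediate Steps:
O(K) = -7/4 (O(K) = 7/(-6 + (K/K + K/K)) = 7/(-6 + (1 + 1)) = 7/(-6 + 2) = 7/(-4) = 7*(-1/4) = -7/4)
G = I*sqrt(5) (G = sqrt(-5) = I*sqrt(5) ≈ 2.2361*I)
G*O(19) = (I*sqrt(5))*(-7/4) = -7*I*sqrt(5)/4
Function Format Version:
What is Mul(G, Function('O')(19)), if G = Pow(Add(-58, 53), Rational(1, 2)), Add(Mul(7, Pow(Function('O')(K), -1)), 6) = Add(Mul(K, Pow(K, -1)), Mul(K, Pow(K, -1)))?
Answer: Mul(Rational(-7, 4), I, Pow(5, Rational(1, 2))) ≈ Mul(-3.9131, I)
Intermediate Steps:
Function('O')(K) = Rational(-7, 4) (Function('O')(K) = Mul(7, Pow(Add(-6, Add(Mul(K, Pow(K, -1)), Mul(K, Pow(K, -1)))), -1)) = Mul(7, Pow(Add(-6, Add(1, 1)), -1)) = Mul(7, Pow(Add(-6, 2), -1)) = Mul(7, Pow(-4, -1)) = Mul(7, Rational(-1, 4)) = Rational(-7, 4))
G = Mul(I, Pow(5, Rational(1, 2))) (G = Pow(-5, Rational(1, 2)) = Mul(I, Pow(5, Rational(1, 2))) ≈ Mul(2.2361, I))
Mul(G, Function('O')(19)) = Mul(Mul(I, Pow(5, Rational(1, 2))), Rational(-7, 4)) = Mul(Rational(-7, 4), I, Pow(5, Rational(1, 2)))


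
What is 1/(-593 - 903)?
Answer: -1/1496 ≈ -0.00066845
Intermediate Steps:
1/(-593 - 903) = 1/(-1496) = -1/1496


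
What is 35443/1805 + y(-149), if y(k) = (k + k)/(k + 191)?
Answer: 475358/37905 ≈ 12.541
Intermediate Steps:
y(k) = 2*k/(191 + k) (y(k) = (2*k)/(191 + k) = 2*k/(191 + k))
35443/1805 + y(-149) = 35443/1805 + 2*(-149)/(191 - 149) = 35443*(1/1805) + 2*(-149)/42 = 35443/1805 + 2*(-149)*(1/42) = 35443/1805 - 149/21 = 475358/37905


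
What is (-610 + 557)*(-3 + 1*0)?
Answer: 159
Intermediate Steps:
(-610 + 557)*(-3 + 1*0) = -53*(-3 + 0) = -53*(-3) = 159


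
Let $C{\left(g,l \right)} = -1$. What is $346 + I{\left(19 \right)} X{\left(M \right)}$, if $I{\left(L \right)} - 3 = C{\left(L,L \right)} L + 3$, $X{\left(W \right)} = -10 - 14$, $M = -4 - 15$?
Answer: $658$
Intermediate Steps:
$M = -19$ ($M = -4 - 15 = -19$)
$X{\left(W \right)} = -24$
$I{\left(L \right)} = 6 - L$ ($I{\left(L \right)} = 3 - \left(-3 + L\right) = 6 - L$)
$346 + I{\left(19 \right)} X{\left(M \right)} = 346 + \left(6 - 19\right) \left(-24\right) = 346 - -312 = 346 + 312 = 658$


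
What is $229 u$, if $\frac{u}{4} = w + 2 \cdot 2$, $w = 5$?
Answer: $8244$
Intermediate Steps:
$u = 36$ ($u = 4 \left(5 + 2 \cdot 2\right) = 4 \left(5 + 4\right) = 4 \cdot 9 = 36$)
$229 u = 229 \cdot 36 = 8244$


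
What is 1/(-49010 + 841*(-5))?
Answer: -1/53215 ≈ -1.8792e-5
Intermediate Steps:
1/(-49010 + 841*(-5)) = 1/(-49010 - 4205) = 1/(-53215) = -1/53215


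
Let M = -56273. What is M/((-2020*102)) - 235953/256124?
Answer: -8550722567/13192947240 ≈ -0.64813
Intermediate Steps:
M/((-2020*102)) - 235953/256124 = -56273/((-2020*102)) - 235953/256124 = -56273/(-206040) - 235953*1/256124 = -56273*(-1/206040) - 235953/256124 = 56273/206040 - 235953/256124 = -8550722567/13192947240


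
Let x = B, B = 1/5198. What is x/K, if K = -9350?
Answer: -1/48601300 ≈ -2.0576e-8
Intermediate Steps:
B = 1/5198 ≈ 0.00019238
x = 1/5198 ≈ 0.00019238
x/K = (1/5198)/(-9350) = (1/5198)*(-1/9350) = -1/48601300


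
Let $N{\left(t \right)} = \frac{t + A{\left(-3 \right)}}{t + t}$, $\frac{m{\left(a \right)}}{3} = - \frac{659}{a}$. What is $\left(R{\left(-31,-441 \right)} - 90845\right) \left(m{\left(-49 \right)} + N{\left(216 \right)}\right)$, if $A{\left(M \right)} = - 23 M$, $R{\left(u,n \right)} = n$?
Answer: $- \frac{13206482549}{3528} \approx -3.7433 \cdot 10^{6}$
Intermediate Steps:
$m{\left(a \right)} = - \frac{1977}{a}$ ($m{\left(a \right)} = 3 \left(- \frac{659}{a}\right) = - \frac{1977}{a}$)
$N{\left(t \right)} = \frac{69 + t}{2 t}$ ($N{\left(t \right)} = \frac{t - -69}{t + t} = \frac{t + 69}{2 t} = \left(69 + t\right) \frac{1}{2 t} = \frac{69 + t}{2 t}$)
$\left(R{\left(-31,-441 \right)} - 90845\right) \left(m{\left(-49 \right)} + N{\left(216 \right)}\right) = \left(-441 - 90845\right) \left(- \frac{1977}{-49} + \frac{69 + 216}{2 \cdot 216}\right) = - 91286 \left(\left(-1977\right) \left(- \frac{1}{49}\right) + \frac{1}{2} \cdot \frac{1}{216} \cdot 285\right) = - 91286 \left(\frac{1977}{49} + \frac{95}{144}\right) = \left(-91286\right) \frac{289343}{7056} = - \frac{13206482549}{3528}$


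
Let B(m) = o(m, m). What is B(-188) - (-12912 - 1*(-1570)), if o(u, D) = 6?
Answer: 11348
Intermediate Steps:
B(m) = 6
B(-188) - (-12912 - 1*(-1570)) = 6 - (-12912 - 1*(-1570)) = 6 - (-12912 + 1570) = 6 - 1*(-11342) = 6 + 11342 = 11348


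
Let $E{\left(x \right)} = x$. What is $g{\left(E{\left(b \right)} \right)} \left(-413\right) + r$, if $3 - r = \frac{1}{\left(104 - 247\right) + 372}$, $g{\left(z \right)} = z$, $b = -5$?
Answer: $\frac{473571}{229} \approx 2068.0$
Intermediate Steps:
$r = \frac{686}{229}$ ($r = 3 - \frac{1}{\left(104 - 247\right) + 372} = 3 - \frac{1}{-143 + 372} = 3 - \frac{1}{229} = \frac{686}{229} \approx 2.9956$)
$g{\left(E{\left(b \right)} \right)} \left(-413\right) + r = \left(-5\right) \left(-413\right) + \frac{686}{229} = 2065 + \frac{686}{229} = \frac{473571}{229}$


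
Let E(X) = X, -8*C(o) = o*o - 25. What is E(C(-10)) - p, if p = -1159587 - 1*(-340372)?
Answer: 6553645/8 ≈ 8.1921e+5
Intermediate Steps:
C(o) = 25/8 - o**2/8 (C(o) = -(o*o - 25)/8 = -(o**2 - 25)/8 = -(-25 + o**2)/8 = 25/8 - o**2/8)
p = -819215 (p = -1159587 + 340372 = -819215)
E(C(-10)) - p = (25/8 - 1/8*(-10)**2) - 1*(-819215) = (25/8 - 1/8*100) + 819215 = (25/8 - 25/2) + 819215 = -75/8 + 819215 = 6553645/8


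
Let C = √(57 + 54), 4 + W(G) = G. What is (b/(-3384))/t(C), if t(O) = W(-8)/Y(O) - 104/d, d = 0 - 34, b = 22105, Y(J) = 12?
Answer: -75157/23688 ≈ -3.1728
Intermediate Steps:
W(G) = -4 + G
C = √111 ≈ 10.536
d = -34
t(O) = 35/17 (t(O) = (-4 - 8)/12 - 104/(-34) = -12*1/12 - 104*(-1/34) = -1 + 52/17 = 35/17)
(b/(-3384))/t(C) = (22105/(-3384))/(35/17) = (22105*(-1/3384))*(17/35) = -22105/3384*17/35 = -75157/23688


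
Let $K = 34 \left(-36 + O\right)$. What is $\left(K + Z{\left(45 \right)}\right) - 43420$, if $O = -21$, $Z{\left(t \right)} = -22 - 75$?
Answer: $-45455$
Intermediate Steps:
$Z{\left(t \right)} = -97$
$K = -1938$ ($K = 34 \left(-36 - 21\right) = 34 \left(-57\right) = -1938$)
$\left(K + Z{\left(45 \right)}\right) - 43420 = \left(-1938 - 97\right) - 43420 = -2035 - 43420 = -45455$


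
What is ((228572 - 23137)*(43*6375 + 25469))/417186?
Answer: 30773546695/208593 ≈ 1.4753e+5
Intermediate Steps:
((228572 - 23137)*(43*6375 + 25469))/417186 = (205435*(274125 + 25469))*(1/417186) = (205435*299594)*(1/417186) = 61547093390*(1/417186) = 30773546695/208593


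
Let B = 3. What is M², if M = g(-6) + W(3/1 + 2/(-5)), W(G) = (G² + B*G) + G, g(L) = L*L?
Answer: 1766241/625 ≈ 2826.0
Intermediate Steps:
g(L) = L²
W(G) = G² + 4*G (W(G) = (G² + 3*G) + G = G² + 4*G)
M = 1329/25 (M = (-6)² + (3/1 + 2/(-5))*(4 + (3/1 + 2/(-5))) = 36 + (3*1 + 2*(-⅕))*(4 + (3*1 + 2*(-⅕))) = 36 + (3 - ⅖)*(4 + (3 - ⅖)) = 36 + 13*(4 + 13/5)/5 = 36 + (13/5)*(33/5) = 36 + 429/25 = 1329/25 ≈ 53.160)
M² = (1329/25)² = 1766241/625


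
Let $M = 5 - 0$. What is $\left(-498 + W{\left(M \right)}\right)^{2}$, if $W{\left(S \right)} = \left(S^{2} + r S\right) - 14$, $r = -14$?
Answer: $310249$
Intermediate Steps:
$M = 5$ ($M = 5 + 0 = 5$)
$W{\left(S \right)} = -14 + S^{2} - 14 S$ ($W{\left(S \right)} = \left(S^{2} - 14 S\right) - 14 = -14 + S^{2} - 14 S$)
$\left(-498 + W{\left(M \right)}\right)^{2} = \left(-498 - \left(84 - 25\right)\right)^{2} = \left(-498 - 59\right)^{2} = \left(-557\right)^{2} = 310249$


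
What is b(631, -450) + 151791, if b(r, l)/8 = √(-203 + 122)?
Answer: 151791 + 72*I ≈ 1.5179e+5 + 72.0*I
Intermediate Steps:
b(r, l) = 72*I (b(r, l) = 8*√(-203 + 122) = 8*√(-81) = 8*(9*I) = 72*I)
b(631, -450) + 151791 = 72*I + 151791 = 151791 + 72*I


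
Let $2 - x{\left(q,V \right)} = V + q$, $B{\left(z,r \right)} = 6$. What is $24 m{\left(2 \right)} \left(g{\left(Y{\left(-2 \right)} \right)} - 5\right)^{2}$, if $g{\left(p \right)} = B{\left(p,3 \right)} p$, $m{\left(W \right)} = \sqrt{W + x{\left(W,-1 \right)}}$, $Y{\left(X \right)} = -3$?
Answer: $12696 \sqrt{3} \approx 21990.0$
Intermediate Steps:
$x{\left(q,V \right)} = 2 - V - q$ ($x{\left(q,V \right)} = 2 - \left(V + q\right) = 2 - V - q$)
$m{\left(W \right)} = \sqrt{3}$ ($m{\left(W \right)} = \sqrt{W - \left(-3 + W\right)} = \sqrt{3}$)
$g{\left(p \right)} = 6 p$
$24 m{\left(2 \right)} \left(g{\left(Y{\left(-2 \right)} \right)} - 5\right)^{2} = 24 \sqrt{3} \left(6 \left(-3\right) - 5\right)^{2} = 24 \sqrt{3} \left(-18 - 5\right)^{2} = 24 \sqrt{3} \left(-23\right)^{2} = 24 \sqrt{3} \cdot 529 = 12696 \sqrt{3}$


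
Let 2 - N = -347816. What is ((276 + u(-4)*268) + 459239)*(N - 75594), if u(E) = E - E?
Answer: 125091011360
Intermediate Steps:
N = 347818 (N = 2 - 1*(-347816) = 2 + 347816 = 347818)
u(E) = 0
((276 + u(-4)*268) + 459239)*(N - 75594) = ((276 + 0*268) + 459239)*(347818 - 75594) = ((276 + 0) + 459239)*272224 = (276 + 459239)*272224 = 459515*272224 = 125091011360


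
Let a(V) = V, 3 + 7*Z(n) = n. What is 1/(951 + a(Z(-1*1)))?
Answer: 7/6653 ≈ 0.0010522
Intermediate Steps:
Z(n) = -3/7 + n/7
1/(951 + a(Z(-1*1))) = 1/(951 + (-3/7 + (-1*1)/7)) = 1/(951 + (-3/7 + (⅐)*(-1))) = 1/(951 + (-3/7 - ⅐)) = 1/(951 - 4/7) = 1/(6653/7) = 7/6653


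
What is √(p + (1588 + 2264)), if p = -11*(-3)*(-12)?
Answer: 24*√6 ≈ 58.788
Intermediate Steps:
p = -396 (p = 33*(-12) = -396)
√(p + (1588 + 2264)) = √(-396 + (1588 + 2264)) = √(-396 + 3852) = √3456 = 24*√6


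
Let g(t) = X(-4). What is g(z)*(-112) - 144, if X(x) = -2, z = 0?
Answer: 80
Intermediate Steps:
g(t) = -2
g(z)*(-112) - 144 = -2*(-112) - 144 = 224 - 144 = 80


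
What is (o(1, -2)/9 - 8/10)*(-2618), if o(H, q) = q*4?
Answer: 198968/45 ≈ 4421.5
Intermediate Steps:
o(H, q) = 4*q
(o(1, -2)/9 - 8/10)*(-2618) = ((4*(-2))/9 - 8/10)*(-2618) = (-8*1/9 - 8*1/10)*(-2618) = (-8/9 - 4/5)*(-2618) = -76/45*(-2618) = 198968/45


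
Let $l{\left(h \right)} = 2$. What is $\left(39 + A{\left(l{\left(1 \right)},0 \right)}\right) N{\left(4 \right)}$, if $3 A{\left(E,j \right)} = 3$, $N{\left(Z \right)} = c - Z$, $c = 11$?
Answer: $280$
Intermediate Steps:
$N{\left(Z \right)} = 11 - Z$
$A{\left(E,j \right)} = 1$ ($A{\left(E,j \right)} = \frac{1}{3} \cdot 3 = 1$)
$\left(39 + A{\left(l{\left(1 \right)},0 \right)}\right) N{\left(4 \right)} = \left(39 + 1\right) \left(11 - 4\right) = 40 \left(11 - 4\right) = 40 \cdot 7 = 280$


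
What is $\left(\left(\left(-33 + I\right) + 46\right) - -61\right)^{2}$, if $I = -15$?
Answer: $3481$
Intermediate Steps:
$\left(\left(\left(-33 + I\right) + 46\right) - -61\right)^{2} = \left(\left(\left(-33 - 15\right) + 46\right) - -61\right)^{2} = \left(\left(-48 + 46\right) + 61\right)^{2} = \left(-2 + 61\right)^{2} = 59^{2} = 3481$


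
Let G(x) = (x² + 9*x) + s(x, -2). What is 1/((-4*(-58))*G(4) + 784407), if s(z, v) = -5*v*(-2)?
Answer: 1/791831 ≈ 1.2629e-6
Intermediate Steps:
s(z, v) = 10*v
G(x) = -20 + x² + 9*x (G(x) = (x² + 9*x) + 10*(-2) = (x² + 9*x) - 20 = -20 + x² + 9*x)
1/((-4*(-58))*G(4) + 784407) = 1/((-4*(-58))*(-20 + 4² + 9*4) + 784407) = 1/(232*(-20 + 16 + 36) + 784407) = 1/(232*32 + 784407) = 1/(7424 + 784407) = 1/791831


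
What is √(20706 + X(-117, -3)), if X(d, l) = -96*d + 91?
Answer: √32029 ≈ 178.97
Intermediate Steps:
X(d, l) = 91 - 96*d
√(20706 + X(-117, -3)) = √(20706 + (91 - 96*(-117))) = √(20706 + (91 + 11232)) = √(20706 + 11323) = √32029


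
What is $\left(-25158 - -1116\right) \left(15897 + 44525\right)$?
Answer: $-1452665724$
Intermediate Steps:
$\left(-25158 - -1116\right) \left(15897 + 44525\right) = \left(-25158 + 1116\right) 60422 = \left(-24042\right) 60422 = -1452665724$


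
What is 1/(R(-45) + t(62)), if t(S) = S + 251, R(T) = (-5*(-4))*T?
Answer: -1/587 ≈ -0.0017036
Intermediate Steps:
R(T) = 20*T
t(S) = 251 + S
1/(R(-45) + t(62)) = 1/(20*(-45) + (251 + 62)) = 1/(-900 + 313) = 1/(-587) = -1/587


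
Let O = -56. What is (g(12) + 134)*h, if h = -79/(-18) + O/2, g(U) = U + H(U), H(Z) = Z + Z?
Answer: -36125/9 ≈ -4013.9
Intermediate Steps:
H(Z) = 2*Z
g(U) = 3*U (g(U) = U + 2*U = 3*U)
h = -425/18 (h = -79/(-18) - 56/2 = -79*(-1/18) - 56*1/2 = 79/18 - 28 = -425/18 ≈ -23.611)
(g(12) + 134)*h = (3*12 + 134)*(-425/18) = (36 + 134)*(-425/18) = 170*(-425/18) = -36125/9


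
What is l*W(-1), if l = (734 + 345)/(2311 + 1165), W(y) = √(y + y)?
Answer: 1079*I*√2/3476 ≈ 0.43899*I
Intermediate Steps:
W(y) = √2*√y (W(y) = √(2*y) = √2*√y)
l = 1079/3476 ≈ 0.31041
l*W(-1) = 1079*(√2*√(-1))/3476 = 1079*(√2*I)/3476 = 1079*(I*√2)/3476 = 1079*I*√2/3476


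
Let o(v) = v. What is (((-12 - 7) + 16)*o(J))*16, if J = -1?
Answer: 48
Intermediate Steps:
(((-12 - 7) + 16)*o(J))*16 = (((-12 - 7) + 16)*(-1))*16 = ((-19 + 16)*(-1))*16 = -3*(-1)*16 = 3*16 = 48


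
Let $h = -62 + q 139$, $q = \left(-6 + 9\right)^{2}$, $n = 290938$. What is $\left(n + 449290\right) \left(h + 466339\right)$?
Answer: $346077316384$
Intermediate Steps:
$q = 9$ ($q = 3^{2} = 9$)
$h = 1189$ ($h = -62 + 9 \cdot 139 = -62 + 1251 = 1189$)
$\left(n + 449290\right) \left(h + 466339\right) = \left(290938 + 449290\right) \left(1189 + 466339\right) = 740228 \cdot 467528 = 346077316384$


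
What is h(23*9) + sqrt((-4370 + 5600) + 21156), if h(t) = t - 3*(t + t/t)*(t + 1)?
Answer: -129585 + sqrt(22386) ≈ -1.2944e+5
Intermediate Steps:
h(t) = t - 3*(1 + t)**2 (h(t) = t - 3*(t + 1)*(1 + t) = t - 3*(1 + t)*(1 + t) = t - 3*(1 + t)**2)
h(23*9) + sqrt((-4370 + 5600) + 21156) = (-3 - 115*9 - 3*(23*9)**2) + sqrt((-4370 + 5600) + 21156) = (-3 - 5*207 - 3*207**2) + sqrt(1230 + 21156) = (-3 - 1035 - 3*42849) + sqrt(22386) = (-3 - 1035 - 128547) + sqrt(22386) = -129585 + sqrt(22386)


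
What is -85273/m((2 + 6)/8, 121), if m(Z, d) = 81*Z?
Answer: -85273/81 ≈ -1052.8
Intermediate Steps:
-85273/m((2 + 6)/8, 121) = -85273*8/(81*(2 + 6)) = -85273/(81*(8*(⅛))) = -85273/(81*1) = -85273/81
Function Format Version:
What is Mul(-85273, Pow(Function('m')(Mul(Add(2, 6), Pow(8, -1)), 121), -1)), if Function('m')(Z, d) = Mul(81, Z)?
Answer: Rational(-85273, 81) ≈ -1052.8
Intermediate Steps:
Mul(-85273, Pow(Function('m')(Mul(Add(2, 6), Pow(8, -1)), 121), -1)) = Mul(-85273, Pow(Mul(81, Mul(Add(2, 6), Pow(8, -1))), -1)) = Mul(-85273, Pow(Mul(81, Mul(8, Rational(1, 8))), -1)) = Mul(-85273, Pow(Mul(81, 1), -1)) = Mul(-85273, Pow(81, -1)) = Mul(-85273, Rational(1, 81)) = Rational(-85273, 81)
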